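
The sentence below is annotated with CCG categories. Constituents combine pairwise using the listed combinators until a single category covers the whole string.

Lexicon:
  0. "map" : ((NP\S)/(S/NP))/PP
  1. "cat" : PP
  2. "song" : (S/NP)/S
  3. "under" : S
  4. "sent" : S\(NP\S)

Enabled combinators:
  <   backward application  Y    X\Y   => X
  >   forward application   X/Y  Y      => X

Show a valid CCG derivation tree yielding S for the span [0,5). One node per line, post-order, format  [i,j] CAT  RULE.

[0,1] ((NP\S)/(S/NP))/PP  lex  "map"
[1,2] PP  lex  "cat"
[0,2] (NP\S)/(S/NP)  >  k=1
[2,3] (S/NP)/S  lex  "song"
[3,4] S  lex  "under"
[2,4] S/NP  >  k=3
[0,4] NP\S  >  k=2
[4,5] S\(NP\S)  lex  "sent"
[0,5] S  <  k=4

[0,5] S   <
  [0,4] NP\S   >
    [0,2] (NP\S)/(S/NP)   >
      [0,1] "map" : ((NP\S)/(S/NP))/PP
      [1,2] "cat" : PP
    [2,4] S/NP   >
      [2,3] "song" : (S/NP)/S
      [3,4] "under" : S
  [4,5] "sent" : S\(NP\S)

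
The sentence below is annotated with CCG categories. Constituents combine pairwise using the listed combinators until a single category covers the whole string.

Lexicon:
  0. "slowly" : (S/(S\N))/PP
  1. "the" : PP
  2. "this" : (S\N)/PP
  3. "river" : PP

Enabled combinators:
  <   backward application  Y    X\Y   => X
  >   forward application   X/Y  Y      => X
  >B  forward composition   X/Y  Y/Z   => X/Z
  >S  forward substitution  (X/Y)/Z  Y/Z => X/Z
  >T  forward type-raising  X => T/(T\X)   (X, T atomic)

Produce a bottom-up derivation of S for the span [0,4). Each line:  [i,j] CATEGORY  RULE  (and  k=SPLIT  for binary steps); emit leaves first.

[0,1] (S/(S\N))/PP  lex  "slowly"
[1,2] PP  lex  "the"
[0,2] S/(S\N)  >  k=1
[2,3] (S\N)/PP  lex  "this"
[3,4] PP  lex  "river"
[2,4] S\N  >  k=3
[0,4] S  >  k=2

[0,4] S   >
  [0,2] S/(S\N)   >
    [0,1] "slowly" : (S/(S\N))/PP
    [1,2] "the" : PP
  [2,4] S\N   >
    [2,3] "this" : (S\N)/PP
    [3,4] "river" : PP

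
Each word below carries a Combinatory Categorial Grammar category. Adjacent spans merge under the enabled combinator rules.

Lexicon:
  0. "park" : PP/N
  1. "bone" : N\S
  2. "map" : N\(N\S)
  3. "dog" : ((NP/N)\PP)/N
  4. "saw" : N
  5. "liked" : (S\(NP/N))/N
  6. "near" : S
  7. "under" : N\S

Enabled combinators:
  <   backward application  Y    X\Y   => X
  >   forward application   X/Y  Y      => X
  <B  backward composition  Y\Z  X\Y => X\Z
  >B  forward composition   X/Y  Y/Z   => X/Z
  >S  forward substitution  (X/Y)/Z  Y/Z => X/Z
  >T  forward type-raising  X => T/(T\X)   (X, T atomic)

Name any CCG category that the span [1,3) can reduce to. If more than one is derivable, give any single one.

N

[0,8] S   <
  [0,3] PP   >
    [0,1] "park" : PP/N
    [1,3] N   <
      [1,2] "bone" : N\S
      [2,3] "map" : N\(N\S)
  [3,8] S\PP   <B
    [3,5] (NP/N)\PP   >
      [3,4] "dog" : ((NP/N)\PP)/N
      [4,5] "saw" : N
    [5,8] S\(NP/N)   >
      [5,6] "liked" : (S\(NP/N))/N
      [6,8] N   <
        [6,7] "near" : S
        [7,8] "under" : N\S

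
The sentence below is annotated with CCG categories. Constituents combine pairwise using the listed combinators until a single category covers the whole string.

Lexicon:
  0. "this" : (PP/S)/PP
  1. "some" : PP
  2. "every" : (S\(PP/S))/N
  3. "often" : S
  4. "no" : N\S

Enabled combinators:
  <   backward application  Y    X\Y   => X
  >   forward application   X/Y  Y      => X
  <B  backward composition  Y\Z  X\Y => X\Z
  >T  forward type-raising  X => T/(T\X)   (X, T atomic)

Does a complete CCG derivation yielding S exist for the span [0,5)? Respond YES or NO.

YES

[0,5] S   <
  [0,2] PP/S   >
    [0,1] "this" : (PP/S)/PP
    [1,2] "some" : PP
  [2,5] S\(PP/S)   >
    [2,3] "every" : (S\(PP/S))/N
    [3,5] N   >
      [3,4] N/(N\S)   >T
        [3,4] "often" : S
      [4,5] "no" : N\S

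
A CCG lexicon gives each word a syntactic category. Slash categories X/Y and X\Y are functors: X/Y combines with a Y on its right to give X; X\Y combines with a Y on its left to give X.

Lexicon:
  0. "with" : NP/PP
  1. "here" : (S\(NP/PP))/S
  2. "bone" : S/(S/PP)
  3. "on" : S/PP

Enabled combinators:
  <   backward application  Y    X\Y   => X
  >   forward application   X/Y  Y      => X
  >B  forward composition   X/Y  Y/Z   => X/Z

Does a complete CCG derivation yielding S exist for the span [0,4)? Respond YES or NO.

YES

[0,4] S   <
  [0,1] "with" : NP/PP
  [1,4] S\(NP/PP)   >
    [1,2] "here" : (S\(NP/PP))/S
    [2,4] S   >
      [2,3] "bone" : S/(S/PP)
      [3,4] "on" : S/PP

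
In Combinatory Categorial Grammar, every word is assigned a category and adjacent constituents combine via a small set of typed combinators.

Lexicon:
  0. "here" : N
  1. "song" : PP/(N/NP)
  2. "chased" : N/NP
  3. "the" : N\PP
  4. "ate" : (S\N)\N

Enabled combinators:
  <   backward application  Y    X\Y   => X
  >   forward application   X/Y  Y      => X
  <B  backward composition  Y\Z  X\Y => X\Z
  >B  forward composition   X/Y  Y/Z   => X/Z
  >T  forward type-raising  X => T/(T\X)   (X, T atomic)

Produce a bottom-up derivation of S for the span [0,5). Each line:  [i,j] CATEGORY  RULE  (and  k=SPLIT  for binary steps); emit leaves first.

[0,5] S   <
  [0,1] "here" : N
  [1,5] S\N   <
    [1,4] N   <
      [1,3] PP   >
        [1,2] "song" : PP/(N/NP)
        [2,3] "chased" : N/NP
      [3,4] "the" : N\PP
    [4,5] "ate" : (S\N)\N

[0,1] N  lex  "here"
[1,2] PP/(N/NP)  lex  "song"
[2,3] N/NP  lex  "chased"
[1,3] PP  >  k=2
[3,4] N\PP  lex  "the"
[1,4] N  <  k=3
[4,5] (S\N)\N  lex  "ate"
[1,5] S\N  <  k=4
[0,5] S  <  k=1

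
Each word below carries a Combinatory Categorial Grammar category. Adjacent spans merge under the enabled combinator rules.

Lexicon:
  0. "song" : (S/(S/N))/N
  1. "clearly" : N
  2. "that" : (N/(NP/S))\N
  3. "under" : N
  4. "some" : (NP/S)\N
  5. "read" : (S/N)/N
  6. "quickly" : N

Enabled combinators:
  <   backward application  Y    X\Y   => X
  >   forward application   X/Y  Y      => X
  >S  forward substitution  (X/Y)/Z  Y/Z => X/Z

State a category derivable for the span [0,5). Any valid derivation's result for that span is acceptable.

S/(S/N)

[0,7] S   >
  [0,5] S/(S/N)   >
    [0,1] "song" : (S/(S/N))/N
    [1,5] N   >
      [1,3] N/(NP/S)   <
        [1,2] "clearly" : N
        [2,3] "that" : (N/(NP/S))\N
      [3,5] NP/S   <
        [3,4] "under" : N
        [4,5] "some" : (NP/S)\N
  [5,7] S/N   >
    [5,6] "read" : (S/N)/N
    [6,7] "quickly" : N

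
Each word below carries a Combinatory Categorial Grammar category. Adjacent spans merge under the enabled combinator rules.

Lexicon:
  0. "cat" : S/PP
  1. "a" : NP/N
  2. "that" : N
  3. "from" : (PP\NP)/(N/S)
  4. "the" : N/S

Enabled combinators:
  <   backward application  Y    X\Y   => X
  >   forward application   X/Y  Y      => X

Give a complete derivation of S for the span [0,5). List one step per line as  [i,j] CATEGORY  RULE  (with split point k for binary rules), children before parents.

[0,5] S   >
  [0,1] "cat" : S/PP
  [1,5] PP   <
    [1,3] NP   >
      [1,2] "a" : NP/N
      [2,3] "that" : N
    [3,5] PP\NP   >
      [3,4] "from" : (PP\NP)/(N/S)
      [4,5] "the" : N/S

[0,1] S/PP  lex  "cat"
[1,2] NP/N  lex  "a"
[2,3] N  lex  "that"
[1,3] NP  >  k=2
[3,4] (PP\NP)/(N/S)  lex  "from"
[4,5] N/S  lex  "the"
[3,5] PP\NP  >  k=4
[1,5] PP  <  k=3
[0,5] S  >  k=1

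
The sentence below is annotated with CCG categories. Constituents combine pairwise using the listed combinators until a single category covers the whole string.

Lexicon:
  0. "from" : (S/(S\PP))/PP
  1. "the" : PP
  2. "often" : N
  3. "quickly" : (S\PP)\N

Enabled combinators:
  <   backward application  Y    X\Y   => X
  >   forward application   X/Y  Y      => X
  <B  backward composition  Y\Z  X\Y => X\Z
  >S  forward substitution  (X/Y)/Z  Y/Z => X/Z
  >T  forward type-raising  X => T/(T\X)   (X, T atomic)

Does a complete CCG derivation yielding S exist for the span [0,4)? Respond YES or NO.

[0,4] S   >
  [0,2] S/(S\PP)   >
    [0,1] "from" : (S/(S\PP))/PP
    [1,2] "the" : PP
  [2,4] S\PP   <
    [2,3] "often" : N
    [3,4] "quickly" : (S\PP)\N

YES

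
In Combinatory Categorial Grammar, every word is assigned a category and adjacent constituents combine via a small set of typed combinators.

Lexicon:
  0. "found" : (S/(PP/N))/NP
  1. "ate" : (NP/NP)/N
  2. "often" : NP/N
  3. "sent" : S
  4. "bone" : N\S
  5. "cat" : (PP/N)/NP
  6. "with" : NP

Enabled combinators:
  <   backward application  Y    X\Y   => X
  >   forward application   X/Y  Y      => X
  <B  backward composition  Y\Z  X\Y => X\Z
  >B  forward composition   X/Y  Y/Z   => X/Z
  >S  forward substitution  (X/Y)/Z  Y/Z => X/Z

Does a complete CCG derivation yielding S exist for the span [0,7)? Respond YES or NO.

YES

[0,7] S   >
  [0,5] S/(PP/N)   >
    [0,1] "found" : (S/(PP/N))/NP
    [1,5] NP   >
      [1,3] NP/N   >S
        [1,2] "ate" : (NP/NP)/N
        [2,3] "often" : NP/N
      [3,5] N   <
        [3,4] "sent" : S
        [4,5] "bone" : N\S
  [5,7] PP/N   >
    [5,6] "cat" : (PP/N)/NP
    [6,7] "with" : NP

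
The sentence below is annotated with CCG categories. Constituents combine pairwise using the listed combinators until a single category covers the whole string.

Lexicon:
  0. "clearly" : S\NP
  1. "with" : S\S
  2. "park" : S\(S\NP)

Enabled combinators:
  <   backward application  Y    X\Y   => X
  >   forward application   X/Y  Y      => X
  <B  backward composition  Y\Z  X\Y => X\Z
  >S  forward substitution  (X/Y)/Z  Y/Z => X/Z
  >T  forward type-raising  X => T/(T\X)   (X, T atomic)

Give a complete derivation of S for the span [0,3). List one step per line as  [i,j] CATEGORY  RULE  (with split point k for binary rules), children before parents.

[0,1] S\NP  lex  "clearly"
[1,2] S\S  lex  "with"
[0,2] S\NP  <B  k=1
[2,3] S\(S\NP)  lex  "park"
[0,3] S  <  k=2

[0,3] S   <
  [0,2] S\NP   <B
    [0,1] "clearly" : S\NP
    [1,2] "with" : S\S
  [2,3] "park" : S\(S\NP)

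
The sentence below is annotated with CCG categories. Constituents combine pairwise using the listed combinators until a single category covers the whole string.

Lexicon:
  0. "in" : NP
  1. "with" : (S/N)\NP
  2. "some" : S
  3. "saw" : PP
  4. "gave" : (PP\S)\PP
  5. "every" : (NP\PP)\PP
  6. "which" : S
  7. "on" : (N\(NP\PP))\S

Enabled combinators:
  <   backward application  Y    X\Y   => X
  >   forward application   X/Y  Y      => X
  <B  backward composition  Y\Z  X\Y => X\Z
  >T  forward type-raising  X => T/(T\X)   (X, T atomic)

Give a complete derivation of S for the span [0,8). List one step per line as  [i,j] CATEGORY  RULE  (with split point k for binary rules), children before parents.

[0,1] NP  lex  "in"
[1,2] (S/N)\NP  lex  "with"
[0,2] S/N  <  k=1
[2,3] S  lex  "some"
[2,3] PP/(PP\S)  >T
[3,4] PP  lex  "saw"
[4,5] (PP\S)\PP  lex  "gave"
[3,5] PP\S  <  k=4
[2,5] PP  >  k=3
[5,6] (NP\PP)\PP  lex  "every"
[6,7] S  lex  "which"
[7,8] (N\(NP\PP))\S  lex  "on"
[6,8] N\(NP\PP)  <  k=7
[5,8] N\PP  <B  k=6
[2,8] N  <  k=5
[0,8] S  >  k=2

[0,8] S   >
  [0,2] S/N   <
    [0,1] "in" : NP
    [1,2] "with" : (S/N)\NP
  [2,8] N   <
    [2,5] PP   >
      [2,3] PP/(PP\S)   >T
        [2,3] "some" : S
      [3,5] PP\S   <
        [3,4] "saw" : PP
        [4,5] "gave" : (PP\S)\PP
    [5,8] N\PP   <B
      [5,6] "every" : (NP\PP)\PP
      [6,8] N\(NP\PP)   <
        [6,7] "which" : S
        [7,8] "on" : (N\(NP\PP))\S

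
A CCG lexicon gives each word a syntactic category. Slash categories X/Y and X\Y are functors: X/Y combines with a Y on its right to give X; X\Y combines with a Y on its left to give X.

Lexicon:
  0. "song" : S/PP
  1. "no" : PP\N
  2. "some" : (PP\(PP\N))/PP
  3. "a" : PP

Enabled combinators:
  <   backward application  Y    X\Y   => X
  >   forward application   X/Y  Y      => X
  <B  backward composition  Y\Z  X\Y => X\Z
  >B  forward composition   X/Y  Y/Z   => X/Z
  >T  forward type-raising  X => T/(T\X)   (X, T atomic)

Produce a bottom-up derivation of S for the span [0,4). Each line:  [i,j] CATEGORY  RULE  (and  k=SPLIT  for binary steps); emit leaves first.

[0,4] S   >
  [0,1] "song" : S/PP
  [1,4] PP   <
    [1,2] "no" : PP\N
    [2,4] PP\(PP\N)   >
      [2,3] "some" : (PP\(PP\N))/PP
      [3,4] "a" : PP

[0,1] S/PP  lex  "song"
[1,2] PP\N  lex  "no"
[2,3] (PP\(PP\N))/PP  lex  "some"
[3,4] PP  lex  "a"
[2,4] PP\(PP\N)  >  k=3
[1,4] PP  <  k=2
[0,4] S  >  k=1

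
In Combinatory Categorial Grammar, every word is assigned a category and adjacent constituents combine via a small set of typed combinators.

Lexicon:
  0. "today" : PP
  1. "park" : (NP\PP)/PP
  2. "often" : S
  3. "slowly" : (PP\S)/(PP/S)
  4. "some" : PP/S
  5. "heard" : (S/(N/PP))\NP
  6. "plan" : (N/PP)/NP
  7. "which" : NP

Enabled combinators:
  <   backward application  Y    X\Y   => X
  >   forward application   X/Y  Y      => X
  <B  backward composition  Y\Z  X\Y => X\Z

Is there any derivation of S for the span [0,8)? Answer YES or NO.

[0,8] S   >
  [0,6] S/(N/PP)   <
    [0,5] NP   <
      [0,1] "today" : PP
      [1,5] NP\PP   >
        [1,2] "park" : (NP\PP)/PP
        [2,5] PP   <
          [2,3] "often" : S
          [3,5] PP\S   >
            [3,4] "slowly" : (PP\S)/(PP/S)
            [4,5] "some" : PP/S
    [5,6] "heard" : (S/(N/PP))\NP
  [6,8] N/PP   >
    [6,7] "plan" : (N/PP)/NP
    [7,8] "which" : NP

YES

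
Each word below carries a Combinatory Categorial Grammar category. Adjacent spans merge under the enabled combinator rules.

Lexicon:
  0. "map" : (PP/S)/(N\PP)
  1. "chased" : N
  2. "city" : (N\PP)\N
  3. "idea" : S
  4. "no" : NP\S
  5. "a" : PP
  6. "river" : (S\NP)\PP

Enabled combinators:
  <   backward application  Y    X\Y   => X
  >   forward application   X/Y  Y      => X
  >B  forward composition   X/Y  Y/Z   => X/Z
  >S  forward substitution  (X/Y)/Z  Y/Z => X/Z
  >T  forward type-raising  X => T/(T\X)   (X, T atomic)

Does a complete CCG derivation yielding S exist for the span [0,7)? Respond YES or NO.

(PP/S)/(N\PP) N (N\PP)\N S NP\S PP (S\NP)\PP
CKY chart[0,7] = {N/(N\PP), NP/(NP\PP), PP, PP/(PP\PP), PP/(S\S), S/(S\PP)}; S ∉ chart

NO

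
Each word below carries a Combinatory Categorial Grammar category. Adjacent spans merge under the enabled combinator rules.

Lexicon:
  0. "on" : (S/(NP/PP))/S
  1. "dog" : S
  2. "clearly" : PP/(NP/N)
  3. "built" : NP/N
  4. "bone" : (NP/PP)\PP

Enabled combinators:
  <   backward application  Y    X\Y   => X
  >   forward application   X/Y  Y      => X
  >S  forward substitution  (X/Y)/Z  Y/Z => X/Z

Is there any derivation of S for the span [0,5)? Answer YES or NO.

[0,5] S   >
  [0,2] S/(NP/PP)   >
    [0,1] "on" : (S/(NP/PP))/S
    [1,2] "dog" : S
  [2,5] NP/PP   <
    [2,4] PP   >
      [2,3] "clearly" : PP/(NP/N)
      [3,4] "built" : NP/N
    [4,5] "bone" : (NP/PP)\PP

YES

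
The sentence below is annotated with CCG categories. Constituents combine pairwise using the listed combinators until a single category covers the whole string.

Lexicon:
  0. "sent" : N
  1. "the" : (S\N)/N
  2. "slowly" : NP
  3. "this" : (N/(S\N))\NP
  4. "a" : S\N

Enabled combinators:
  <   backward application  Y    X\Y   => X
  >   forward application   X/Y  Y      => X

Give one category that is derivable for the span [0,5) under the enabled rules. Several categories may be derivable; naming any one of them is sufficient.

[0,5] S   <
  [0,1] "sent" : N
  [1,5] S\N   >
    [1,2] "the" : (S\N)/N
    [2,5] N   >
      [2,4] N/(S\N)   <
        [2,3] "slowly" : NP
        [3,4] "this" : (N/(S\N))\NP
      [4,5] "a" : S\N

S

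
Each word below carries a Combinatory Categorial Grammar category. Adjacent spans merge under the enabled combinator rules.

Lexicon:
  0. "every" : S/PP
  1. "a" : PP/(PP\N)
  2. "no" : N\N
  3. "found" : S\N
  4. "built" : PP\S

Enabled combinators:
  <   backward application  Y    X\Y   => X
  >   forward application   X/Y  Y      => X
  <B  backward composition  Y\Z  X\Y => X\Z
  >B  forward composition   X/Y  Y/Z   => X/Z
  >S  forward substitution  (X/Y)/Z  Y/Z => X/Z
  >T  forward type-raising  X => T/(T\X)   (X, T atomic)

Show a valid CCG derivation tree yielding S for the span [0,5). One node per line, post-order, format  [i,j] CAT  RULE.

[0,5] S   >
  [0,1] "every" : S/PP
  [1,5] PP   >
    [1,2] "a" : PP/(PP\N)
    [2,5] PP\N   <B
      [2,4] S\N   <B
        [2,3] "no" : N\N
        [3,4] "found" : S\N
      [4,5] "built" : PP\S

[0,1] S/PP  lex  "every"
[1,2] PP/(PP\N)  lex  "a"
[2,3] N\N  lex  "no"
[3,4] S\N  lex  "found"
[2,4] S\N  <B  k=3
[4,5] PP\S  lex  "built"
[2,5] PP\N  <B  k=4
[1,5] PP  >  k=2
[0,5] S  >  k=1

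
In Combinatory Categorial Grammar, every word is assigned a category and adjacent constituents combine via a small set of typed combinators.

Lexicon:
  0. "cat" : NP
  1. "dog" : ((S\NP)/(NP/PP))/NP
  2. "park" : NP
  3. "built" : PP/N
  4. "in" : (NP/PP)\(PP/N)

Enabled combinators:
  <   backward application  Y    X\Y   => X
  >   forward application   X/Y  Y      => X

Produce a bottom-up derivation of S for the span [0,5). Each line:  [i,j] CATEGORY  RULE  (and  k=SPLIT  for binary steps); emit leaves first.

[0,1] NP  lex  "cat"
[1,2] ((S\NP)/(NP/PP))/NP  lex  "dog"
[2,3] NP  lex  "park"
[1,3] (S\NP)/(NP/PP)  >  k=2
[3,4] PP/N  lex  "built"
[4,5] (NP/PP)\(PP/N)  lex  "in"
[3,5] NP/PP  <  k=4
[1,5] S\NP  >  k=3
[0,5] S  <  k=1

[0,5] S   <
  [0,1] "cat" : NP
  [1,5] S\NP   >
    [1,3] (S\NP)/(NP/PP)   >
      [1,2] "dog" : ((S\NP)/(NP/PP))/NP
      [2,3] "park" : NP
    [3,5] NP/PP   <
      [3,4] "built" : PP/N
      [4,5] "in" : (NP/PP)\(PP/N)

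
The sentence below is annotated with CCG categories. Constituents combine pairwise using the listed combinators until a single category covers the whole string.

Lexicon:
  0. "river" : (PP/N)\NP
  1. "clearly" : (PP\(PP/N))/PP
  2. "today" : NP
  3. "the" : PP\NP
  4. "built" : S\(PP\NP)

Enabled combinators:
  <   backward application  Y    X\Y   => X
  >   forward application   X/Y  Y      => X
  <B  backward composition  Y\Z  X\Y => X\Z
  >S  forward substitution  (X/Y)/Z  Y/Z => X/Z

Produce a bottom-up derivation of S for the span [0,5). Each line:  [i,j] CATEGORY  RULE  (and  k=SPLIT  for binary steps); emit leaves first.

[0,5] S   <
  [0,4] PP\NP   <B
    [0,1] "river" : (PP/N)\NP
    [1,4] PP\(PP/N)   >
      [1,2] "clearly" : (PP\(PP/N))/PP
      [2,4] PP   <
        [2,3] "today" : NP
        [3,4] "the" : PP\NP
  [4,5] "built" : S\(PP\NP)

[0,1] (PP/N)\NP  lex  "river"
[1,2] (PP\(PP/N))/PP  lex  "clearly"
[2,3] NP  lex  "today"
[3,4] PP\NP  lex  "the"
[2,4] PP  <  k=3
[1,4] PP\(PP/N)  >  k=2
[0,4] PP\NP  <B  k=1
[4,5] S\(PP\NP)  lex  "built"
[0,5] S  <  k=4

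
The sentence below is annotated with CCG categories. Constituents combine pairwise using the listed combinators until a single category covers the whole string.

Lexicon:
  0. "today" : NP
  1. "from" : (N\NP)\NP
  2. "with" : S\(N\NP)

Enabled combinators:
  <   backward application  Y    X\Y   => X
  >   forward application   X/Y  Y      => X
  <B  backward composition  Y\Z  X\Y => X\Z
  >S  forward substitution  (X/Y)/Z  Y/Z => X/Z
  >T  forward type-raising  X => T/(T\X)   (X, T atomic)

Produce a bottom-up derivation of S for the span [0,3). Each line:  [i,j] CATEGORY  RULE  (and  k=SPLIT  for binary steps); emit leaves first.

[0,1] NP  lex  "today"
[1,2] (N\NP)\NP  lex  "from"
[0,2] N\NP  <  k=1
[2,3] S\(N\NP)  lex  "with"
[0,3] S  <  k=2

[0,3] S   <
  [0,2] N\NP   <
    [0,1] "today" : NP
    [1,2] "from" : (N\NP)\NP
  [2,3] "with" : S\(N\NP)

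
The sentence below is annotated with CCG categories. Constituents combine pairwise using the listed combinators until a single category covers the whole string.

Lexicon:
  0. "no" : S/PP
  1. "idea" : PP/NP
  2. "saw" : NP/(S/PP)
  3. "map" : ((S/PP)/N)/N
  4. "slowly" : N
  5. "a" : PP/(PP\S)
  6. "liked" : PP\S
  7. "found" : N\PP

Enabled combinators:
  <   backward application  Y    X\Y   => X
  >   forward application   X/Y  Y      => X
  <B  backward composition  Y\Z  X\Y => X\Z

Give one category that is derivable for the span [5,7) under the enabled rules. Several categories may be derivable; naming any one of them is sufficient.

PP

[0,8] S   >
  [0,1] "no" : S/PP
  [1,8] PP   >
    [1,2] "idea" : PP/NP
    [2,8] NP   >
      [2,3] "saw" : NP/(S/PP)
      [3,8] S/PP   >
        [3,5] (S/PP)/N   >
          [3,4] "map" : ((S/PP)/N)/N
          [4,5] "slowly" : N
        [5,8] N   <
          [5,7] PP   >
            [5,6] "a" : PP/(PP\S)
            [6,7] "liked" : PP\S
          [7,8] "found" : N\PP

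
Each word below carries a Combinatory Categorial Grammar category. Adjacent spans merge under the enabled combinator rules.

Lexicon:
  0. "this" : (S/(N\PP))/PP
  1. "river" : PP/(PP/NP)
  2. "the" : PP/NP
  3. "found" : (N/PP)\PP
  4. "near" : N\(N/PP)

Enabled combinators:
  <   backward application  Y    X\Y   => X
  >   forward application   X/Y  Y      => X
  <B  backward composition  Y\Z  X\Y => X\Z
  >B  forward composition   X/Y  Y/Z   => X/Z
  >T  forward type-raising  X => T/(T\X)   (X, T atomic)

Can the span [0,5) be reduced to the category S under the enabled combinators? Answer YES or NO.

[0,5] S   >
  [0,3] S/(N\PP)   >
    [0,1] "this" : (S/(N\PP))/PP
    [1,3] PP   >
      [1,2] "river" : PP/(PP/NP)
      [2,3] "the" : PP/NP
  [3,5] N\PP   <B
    [3,4] "found" : (N/PP)\PP
    [4,5] "near" : N\(N/PP)

YES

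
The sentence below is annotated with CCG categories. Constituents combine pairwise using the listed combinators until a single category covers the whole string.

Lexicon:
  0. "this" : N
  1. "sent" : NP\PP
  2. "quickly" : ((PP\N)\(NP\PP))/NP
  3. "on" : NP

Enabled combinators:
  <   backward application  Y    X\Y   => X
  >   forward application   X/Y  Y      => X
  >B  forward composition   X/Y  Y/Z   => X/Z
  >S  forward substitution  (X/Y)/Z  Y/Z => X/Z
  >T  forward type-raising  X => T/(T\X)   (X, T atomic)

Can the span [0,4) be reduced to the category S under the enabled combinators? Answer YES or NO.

NO

N NP\PP ((PP\N)\(NP\PP))/NP NP
CKY chart[0,4] = {N/(N\PP), NP/(NP\PP), PP, PP/(PP\PP), S/(S\PP)}; S ∉ chart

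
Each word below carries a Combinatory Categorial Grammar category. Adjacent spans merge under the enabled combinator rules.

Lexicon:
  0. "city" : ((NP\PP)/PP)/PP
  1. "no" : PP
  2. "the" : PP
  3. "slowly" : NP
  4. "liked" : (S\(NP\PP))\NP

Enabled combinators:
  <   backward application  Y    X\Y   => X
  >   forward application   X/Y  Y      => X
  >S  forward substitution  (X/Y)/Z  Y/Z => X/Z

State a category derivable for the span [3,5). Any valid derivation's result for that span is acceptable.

[0,5] S   <
  [0,3] NP\PP   >
    [0,2] (NP\PP)/PP   >
      [0,1] "city" : ((NP\PP)/PP)/PP
      [1,2] "no" : PP
    [2,3] "the" : PP
  [3,5] S\(NP\PP)   <
    [3,4] "slowly" : NP
    [4,5] "liked" : (S\(NP\PP))\NP

S\(NP\PP)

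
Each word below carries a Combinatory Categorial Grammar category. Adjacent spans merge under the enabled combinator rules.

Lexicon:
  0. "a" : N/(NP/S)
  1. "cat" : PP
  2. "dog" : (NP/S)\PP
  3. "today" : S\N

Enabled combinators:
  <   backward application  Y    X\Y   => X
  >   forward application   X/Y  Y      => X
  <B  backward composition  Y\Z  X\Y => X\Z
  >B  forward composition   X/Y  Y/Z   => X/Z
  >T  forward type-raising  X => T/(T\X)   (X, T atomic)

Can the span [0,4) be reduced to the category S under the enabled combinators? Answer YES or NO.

[0,4] S   <
  [0,3] N   >
    [0,1] "a" : N/(NP/S)
    [1,3] NP/S   <
      [1,2] "cat" : PP
      [2,3] "dog" : (NP/S)\PP
  [3,4] "today" : S\N

YES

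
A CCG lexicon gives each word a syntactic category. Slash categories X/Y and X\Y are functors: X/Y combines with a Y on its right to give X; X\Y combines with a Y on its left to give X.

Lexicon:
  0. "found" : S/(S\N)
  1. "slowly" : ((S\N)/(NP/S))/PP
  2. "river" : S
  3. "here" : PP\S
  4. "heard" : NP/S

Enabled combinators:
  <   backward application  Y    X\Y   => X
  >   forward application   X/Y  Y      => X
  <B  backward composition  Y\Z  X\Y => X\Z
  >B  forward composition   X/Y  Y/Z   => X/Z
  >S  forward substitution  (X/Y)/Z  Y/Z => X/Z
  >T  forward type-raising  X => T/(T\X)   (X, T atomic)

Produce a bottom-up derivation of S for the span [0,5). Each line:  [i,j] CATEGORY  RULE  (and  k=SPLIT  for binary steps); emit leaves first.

[0,1] S/(S\N)  lex  "found"
[1,2] ((S\N)/(NP/S))/PP  lex  "slowly"
[2,3] S  lex  "river"
[2,3] PP/(PP\S)  >T
[3,4] PP\S  lex  "here"
[2,4] PP  >  k=3
[1,4] (S\N)/(NP/S)  >  k=2
[4,5] NP/S  lex  "heard"
[1,5] S\N  >  k=4
[0,5] S  >  k=1

[0,5] S   >
  [0,1] "found" : S/(S\N)
  [1,5] S\N   >
    [1,4] (S\N)/(NP/S)   >
      [1,2] "slowly" : ((S\N)/(NP/S))/PP
      [2,4] PP   >
        [2,3] PP/(PP\S)   >T
          [2,3] "river" : S
        [3,4] "here" : PP\S
    [4,5] "heard" : NP/S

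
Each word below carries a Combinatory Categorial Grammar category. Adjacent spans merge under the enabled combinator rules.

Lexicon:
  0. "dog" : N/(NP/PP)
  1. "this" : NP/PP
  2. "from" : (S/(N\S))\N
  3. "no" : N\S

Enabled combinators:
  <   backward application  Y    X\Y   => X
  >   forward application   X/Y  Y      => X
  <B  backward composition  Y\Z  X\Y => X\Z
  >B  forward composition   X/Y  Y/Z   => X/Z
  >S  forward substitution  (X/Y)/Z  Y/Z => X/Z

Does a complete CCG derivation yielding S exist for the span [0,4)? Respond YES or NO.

YES

[0,4] S   >
  [0,3] S/(N\S)   <
    [0,2] N   >
      [0,1] "dog" : N/(NP/PP)
      [1,2] "this" : NP/PP
    [2,3] "from" : (S/(N\S))\N
  [3,4] "no" : N\S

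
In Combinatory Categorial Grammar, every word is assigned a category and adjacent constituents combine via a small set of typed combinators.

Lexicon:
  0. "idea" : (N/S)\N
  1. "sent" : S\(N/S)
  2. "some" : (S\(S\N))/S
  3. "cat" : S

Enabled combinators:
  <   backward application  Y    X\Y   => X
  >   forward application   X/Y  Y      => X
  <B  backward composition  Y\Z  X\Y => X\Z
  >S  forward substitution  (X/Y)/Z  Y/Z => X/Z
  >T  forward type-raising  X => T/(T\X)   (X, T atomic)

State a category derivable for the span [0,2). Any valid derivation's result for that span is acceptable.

S\N

[0,4] S   <
  [0,2] S\N   <B
    [0,1] "idea" : (N/S)\N
    [1,2] "sent" : S\(N/S)
  [2,4] S\(S\N)   >
    [2,3] "some" : (S\(S\N))/S
    [3,4] "cat" : S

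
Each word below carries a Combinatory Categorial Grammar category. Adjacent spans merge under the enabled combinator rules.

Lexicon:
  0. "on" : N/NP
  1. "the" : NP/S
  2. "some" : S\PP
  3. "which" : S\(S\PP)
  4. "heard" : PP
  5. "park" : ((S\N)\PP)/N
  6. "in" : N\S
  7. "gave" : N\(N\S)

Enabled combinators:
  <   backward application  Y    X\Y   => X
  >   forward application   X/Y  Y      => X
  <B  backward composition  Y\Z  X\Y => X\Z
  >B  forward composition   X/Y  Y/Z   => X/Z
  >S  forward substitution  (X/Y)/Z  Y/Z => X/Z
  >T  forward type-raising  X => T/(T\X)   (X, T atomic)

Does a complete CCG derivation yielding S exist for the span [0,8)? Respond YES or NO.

[0,8] S   <
  [0,4] N   >
    [0,2] N/S   >B
      [0,1] "on" : N/NP
      [1,2] "the" : NP/S
    [2,4] S   <
      [2,3] "some" : S\PP
      [3,4] "which" : S\(S\PP)
  [4,8] S\N   <
    [4,5] "heard" : PP
    [5,8] (S\N)\PP   >
      [5,6] "park" : ((S\N)\PP)/N
      [6,8] N   <
        [6,7] "in" : N\S
        [7,8] "gave" : N\(N\S)

YES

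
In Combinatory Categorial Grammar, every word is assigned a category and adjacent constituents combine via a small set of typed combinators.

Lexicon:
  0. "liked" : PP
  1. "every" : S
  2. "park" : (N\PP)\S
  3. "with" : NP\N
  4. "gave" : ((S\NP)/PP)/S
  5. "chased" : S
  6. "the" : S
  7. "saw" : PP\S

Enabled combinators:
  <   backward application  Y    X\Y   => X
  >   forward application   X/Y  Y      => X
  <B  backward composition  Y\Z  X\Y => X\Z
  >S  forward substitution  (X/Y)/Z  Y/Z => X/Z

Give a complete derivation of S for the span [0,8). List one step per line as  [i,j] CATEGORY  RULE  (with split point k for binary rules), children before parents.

[0,1] PP  lex  "liked"
[1,2] S  lex  "every"
[2,3] (N\PP)\S  lex  "park"
[1,3] N\PP  <  k=2
[0,3] N  <  k=1
[3,4] NP\N  lex  "with"
[4,5] ((S\NP)/PP)/S  lex  "gave"
[5,6] S  lex  "chased"
[4,6] (S\NP)/PP  >  k=5
[6,7] S  lex  "the"
[7,8] PP\S  lex  "saw"
[6,8] PP  <  k=7
[4,8] S\NP  >  k=6
[3,8] S\N  <B  k=4
[0,8] S  <  k=3

[0,8] S   <
  [0,3] N   <
    [0,1] "liked" : PP
    [1,3] N\PP   <
      [1,2] "every" : S
      [2,3] "park" : (N\PP)\S
  [3,8] S\N   <B
    [3,4] "with" : NP\N
    [4,8] S\NP   >
      [4,6] (S\NP)/PP   >
        [4,5] "gave" : ((S\NP)/PP)/S
        [5,6] "chased" : S
      [6,8] PP   <
        [6,7] "the" : S
        [7,8] "saw" : PP\S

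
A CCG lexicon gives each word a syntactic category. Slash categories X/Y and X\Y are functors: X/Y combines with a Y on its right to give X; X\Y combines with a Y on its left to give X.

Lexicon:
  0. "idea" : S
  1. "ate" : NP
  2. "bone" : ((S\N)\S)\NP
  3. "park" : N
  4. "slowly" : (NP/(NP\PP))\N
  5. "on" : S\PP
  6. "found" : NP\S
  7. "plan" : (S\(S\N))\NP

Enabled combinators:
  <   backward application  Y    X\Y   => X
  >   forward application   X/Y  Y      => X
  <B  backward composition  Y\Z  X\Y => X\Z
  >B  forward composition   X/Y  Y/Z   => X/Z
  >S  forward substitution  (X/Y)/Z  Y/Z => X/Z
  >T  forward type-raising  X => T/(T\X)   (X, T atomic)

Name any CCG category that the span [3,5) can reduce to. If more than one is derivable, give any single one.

[0,8] S   <
  [0,3] S\N   <
    [0,1] "idea" : S
    [1,3] (S\N)\S   <
      [1,2] "ate" : NP
      [2,3] "bone" : ((S\N)\S)\NP
  [3,8] S\(S\N)   <
    [3,7] NP   >
      [3,5] NP/(NP\PP)   <
        [3,4] "park" : N
        [4,5] "slowly" : (NP/(NP\PP))\N
      [5,7] NP\PP   <B
        [5,6] "on" : S\PP
        [6,7] "found" : NP\S
    [7,8] "plan" : (S\(S\N))\NP

NP/(NP\PP)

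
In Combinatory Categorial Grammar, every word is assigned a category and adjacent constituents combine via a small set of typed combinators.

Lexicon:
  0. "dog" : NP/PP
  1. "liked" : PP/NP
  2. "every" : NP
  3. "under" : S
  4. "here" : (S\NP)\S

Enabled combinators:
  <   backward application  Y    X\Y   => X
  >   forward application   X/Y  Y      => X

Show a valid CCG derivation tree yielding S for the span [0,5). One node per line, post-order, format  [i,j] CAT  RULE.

[0,1] NP/PP  lex  "dog"
[1,2] PP/NP  lex  "liked"
[2,3] NP  lex  "every"
[1,3] PP  >  k=2
[0,3] NP  >  k=1
[3,4] S  lex  "under"
[4,5] (S\NP)\S  lex  "here"
[3,5] S\NP  <  k=4
[0,5] S  <  k=3

[0,5] S   <
  [0,3] NP   >
    [0,1] "dog" : NP/PP
    [1,3] PP   >
      [1,2] "liked" : PP/NP
      [2,3] "every" : NP
  [3,5] S\NP   <
    [3,4] "under" : S
    [4,5] "here" : (S\NP)\S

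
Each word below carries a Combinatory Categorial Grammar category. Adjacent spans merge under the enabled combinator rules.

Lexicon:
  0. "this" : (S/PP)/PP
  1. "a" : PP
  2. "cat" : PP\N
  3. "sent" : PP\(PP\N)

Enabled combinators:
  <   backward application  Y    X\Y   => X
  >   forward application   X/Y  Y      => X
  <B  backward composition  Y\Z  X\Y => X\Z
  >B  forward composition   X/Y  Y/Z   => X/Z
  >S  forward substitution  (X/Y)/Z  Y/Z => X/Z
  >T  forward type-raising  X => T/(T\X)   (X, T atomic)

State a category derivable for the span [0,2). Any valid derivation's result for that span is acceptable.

[0,4] S   >
  [0,2] S/PP   >
    [0,1] "this" : (S/PP)/PP
    [1,2] "a" : PP
  [2,4] PP   <
    [2,3] "cat" : PP\N
    [3,4] "sent" : PP\(PP\N)

S/PP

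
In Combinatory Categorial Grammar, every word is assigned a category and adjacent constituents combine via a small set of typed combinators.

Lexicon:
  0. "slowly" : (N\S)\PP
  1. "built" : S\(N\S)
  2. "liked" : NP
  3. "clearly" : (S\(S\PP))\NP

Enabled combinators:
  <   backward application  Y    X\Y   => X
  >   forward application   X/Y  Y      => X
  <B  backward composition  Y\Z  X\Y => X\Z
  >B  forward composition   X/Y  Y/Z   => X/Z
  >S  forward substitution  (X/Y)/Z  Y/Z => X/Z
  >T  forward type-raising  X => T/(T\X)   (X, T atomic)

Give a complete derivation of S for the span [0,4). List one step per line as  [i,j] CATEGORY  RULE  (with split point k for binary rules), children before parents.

[0,4] S   <
  [0,2] S\PP   <B
    [0,1] "slowly" : (N\S)\PP
    [1,2] "built" : S\(N\S)
  [2,4] S\(S\PP)   <
    [2,3] "liked" : NP
    [3,4] "clearly" : (S\(S\PP))\NP

[0,1] (N\S)\PP  lex  "slowly"
[1,2] S\(N\S)  lex  "built"
[0,2] S\PP  <B  k=1
[2,3] NP  lex  "liked"
[3,4] (S\(S\PP))\NP  lex  "clearly"
[2,4] S\(S\PP)  <  k=3
[0,4] S  <  k=2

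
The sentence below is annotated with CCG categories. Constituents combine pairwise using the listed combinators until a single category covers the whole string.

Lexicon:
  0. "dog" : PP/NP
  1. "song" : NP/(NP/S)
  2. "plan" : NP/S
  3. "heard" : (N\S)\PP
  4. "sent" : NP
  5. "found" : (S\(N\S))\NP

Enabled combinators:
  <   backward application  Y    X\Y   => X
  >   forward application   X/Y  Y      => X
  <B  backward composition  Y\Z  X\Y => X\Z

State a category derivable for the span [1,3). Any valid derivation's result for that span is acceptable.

NP

[0,6] S   <
  [0,4] N\S   <
    [0,3] PP   >
      [0,1] "dog" : PP/NP
      [1,3] NP   >
        [1,2] "song" : NP/(NP/S)
        [2,3] "plan" : NP/S
    [3,4] "heard" : (N\S)\PP
  [4,6] S\(N\S)   <
    [4,5] "sent" : NP
    [5,6] "found" : (S\(N\S))\NP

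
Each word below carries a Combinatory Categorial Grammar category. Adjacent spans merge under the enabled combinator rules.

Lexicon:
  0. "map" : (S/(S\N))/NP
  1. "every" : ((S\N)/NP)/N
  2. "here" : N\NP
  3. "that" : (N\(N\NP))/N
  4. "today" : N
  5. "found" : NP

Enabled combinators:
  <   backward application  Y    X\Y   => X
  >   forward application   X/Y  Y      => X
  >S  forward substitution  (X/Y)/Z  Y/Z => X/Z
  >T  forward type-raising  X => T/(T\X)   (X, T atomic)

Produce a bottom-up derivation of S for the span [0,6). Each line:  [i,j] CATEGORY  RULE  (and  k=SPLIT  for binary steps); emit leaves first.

[0,6] S   >
  [0,5] S/NP   >S
    [0,1] "map" : (S/(S\N))/NP
    [1,5] (S\N)/NP   >
      [1,2] "every" : ((S\N)/NP)/N
      [2,5] N   <
        [2,3] "here" : N\NP
        [3,5] N\(N\NP)   >
          [3,4] "that" : (N\(N\NP))/N
          [4,5] "today" : N
  [5,6] "found" : NP

[0,1] (S/(S\N))/NP  lex  "map"
[1,2] ((S\N)/NP)/N  lex  "every"
[2,3] N\NP  lex  "here"
[3,4] (N\(N\NP))/N  lex  "that"
[4,5] N  lex  "today"
[3,5] N\(N\NP)  >  k=4
[2,5] N  <  k=3
[1,5] (S\N)/NP  >  k=2
[0,5] S/NP  >S  k=1
[5,6] NP  lex  "found"
[0,6] S  >  k=5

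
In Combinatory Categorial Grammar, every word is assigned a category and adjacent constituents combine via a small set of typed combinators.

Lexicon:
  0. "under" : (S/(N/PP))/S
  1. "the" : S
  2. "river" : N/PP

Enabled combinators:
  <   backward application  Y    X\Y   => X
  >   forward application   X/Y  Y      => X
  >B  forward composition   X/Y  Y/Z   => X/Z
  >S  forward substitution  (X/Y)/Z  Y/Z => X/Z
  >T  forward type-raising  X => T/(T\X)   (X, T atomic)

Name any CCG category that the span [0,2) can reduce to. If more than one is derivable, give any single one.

S/(N/PP)

[0,3] S   >
  [0,2] S/(N/PP)   >
    [0,1] "under" : (S/(N/PP))/S
    [1,2] "the" : S
  [2,3] "river" : N/PP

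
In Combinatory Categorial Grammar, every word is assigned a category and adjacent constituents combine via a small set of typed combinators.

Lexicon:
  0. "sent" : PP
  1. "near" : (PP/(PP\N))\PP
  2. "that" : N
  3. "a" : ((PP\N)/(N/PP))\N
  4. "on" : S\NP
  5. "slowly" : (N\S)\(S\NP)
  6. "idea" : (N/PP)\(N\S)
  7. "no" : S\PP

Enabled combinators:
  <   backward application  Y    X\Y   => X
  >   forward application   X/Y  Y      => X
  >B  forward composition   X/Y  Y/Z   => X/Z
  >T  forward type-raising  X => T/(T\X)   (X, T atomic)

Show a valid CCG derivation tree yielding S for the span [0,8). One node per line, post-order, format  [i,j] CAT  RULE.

[0,8] S   <
  [0,7] PP   >
    [0,2] PP/(PP\N)   <
      [0,1] "sent" : PP
      [1,2] "near" : (PP/(PP\N))\PP
    [2,7] PP\N   >
      [2,4] (PP\N)/(N/PP)   <
        [2,3] "that" : N
        [3,4] "a" : ((PP\N)/(N/PP))\N
      [4,7] N/PP   <
        [4,6] N\S   <
          [4,5] "on" : S\NP
          [5,6] "slowly" : (N\S)\(S\NP)
        [6,7] "idea" : (N/PP)\(N\S)
  [7,8] "no" : S\PP

[0,1] PP  lex  "sent"
[1,2] (PP/(PP\N))\PP  lex  "near"
[0,2] PP/(PP\N)  <  k=1
[2,3] N  lex  "that"
[3,4] ((PP\N)/(N/PP))\N  lex  "a"
[2,4] (PP\N)/(N/PP)  <  k=3
[4,5] S\NP  lex  "on"
[5,6] (N\S)\(S\NP)  lex  "slowly"
[4,6] N\S  <  k=5
[6,7] (N/PP)\(N\S)  lex  "idea"
[4,7] N/PP  <  k=6
[2,7] PP\N  >  k=4
[0,7] PP  >  k=2
[7,8] S\PP  lex  "no"
[0,8] S  <  k=7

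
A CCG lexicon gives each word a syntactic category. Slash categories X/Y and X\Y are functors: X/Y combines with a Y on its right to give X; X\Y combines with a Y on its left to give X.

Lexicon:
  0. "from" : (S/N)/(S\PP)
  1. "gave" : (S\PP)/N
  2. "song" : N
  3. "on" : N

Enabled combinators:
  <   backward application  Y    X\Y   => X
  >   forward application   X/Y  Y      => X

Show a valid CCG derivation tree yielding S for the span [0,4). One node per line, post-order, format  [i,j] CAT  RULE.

[0,4] S   >
  [0,3] S/N   >
    [0,1] "from" : (S/N)/(S\PP)
    [1,3] S\PP   >
      [1,2] "gave" : (S\PP)/N
      [2,3] "song" : N
  [3,4] "on" : N

[0,1] (S/N)/(S\PP)  lex  "from"
[1,2] (S\PP)/N  lex  "gave"
[2,3] N  lex  "song"
[1,3] S\PP  >  k=2
[0,3] S/N  >  k=1
[3,4] N  lex  "on"
[0,4] S  >  k=3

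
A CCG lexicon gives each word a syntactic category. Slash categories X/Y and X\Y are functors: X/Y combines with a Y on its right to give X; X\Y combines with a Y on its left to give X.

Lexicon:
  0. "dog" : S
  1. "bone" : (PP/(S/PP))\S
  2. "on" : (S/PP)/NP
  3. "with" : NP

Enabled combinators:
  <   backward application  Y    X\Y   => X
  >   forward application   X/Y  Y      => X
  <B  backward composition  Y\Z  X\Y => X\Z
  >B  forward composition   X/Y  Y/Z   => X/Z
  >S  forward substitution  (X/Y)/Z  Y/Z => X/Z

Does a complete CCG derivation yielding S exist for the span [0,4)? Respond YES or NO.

NO

S (PP/(S/PP))\S (S/PP)/NP NP
CKY chart[0,4] = {PP}; S ∉ chart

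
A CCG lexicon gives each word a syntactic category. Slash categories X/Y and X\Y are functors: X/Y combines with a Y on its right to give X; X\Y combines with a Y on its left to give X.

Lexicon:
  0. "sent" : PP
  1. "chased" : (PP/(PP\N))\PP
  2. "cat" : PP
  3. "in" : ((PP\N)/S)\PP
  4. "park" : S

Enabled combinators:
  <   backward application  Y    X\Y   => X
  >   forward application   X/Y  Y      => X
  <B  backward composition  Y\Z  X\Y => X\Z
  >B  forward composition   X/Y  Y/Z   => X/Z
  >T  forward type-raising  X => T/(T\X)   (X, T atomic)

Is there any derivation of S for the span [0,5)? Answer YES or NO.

NO

PP (PP/(PP\N))\PP PP ((PP\N)/S)\PP S
CKY chart[0,5] = {N/(N\PP), NP/(NP\PP), PP, PP/(PP\PP), PP/(S\S), S/(S\PP)}; S ∉ chart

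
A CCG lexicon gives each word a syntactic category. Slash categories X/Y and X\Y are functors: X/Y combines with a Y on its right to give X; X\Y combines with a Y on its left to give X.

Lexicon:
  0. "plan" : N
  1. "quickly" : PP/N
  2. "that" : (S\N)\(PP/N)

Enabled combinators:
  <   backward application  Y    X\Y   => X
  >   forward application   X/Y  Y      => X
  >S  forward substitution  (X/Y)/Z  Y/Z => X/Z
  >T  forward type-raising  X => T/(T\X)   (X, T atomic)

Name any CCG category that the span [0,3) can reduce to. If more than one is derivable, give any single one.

[0,3] S   >
  [0,1] S/(S\N)   >T
    [0,1] "plan" : N
  [1,3] S\N   <
    [1,2] "quickly" : PP/N
    [2,3] "that" : (S\N)\(PP/N)

S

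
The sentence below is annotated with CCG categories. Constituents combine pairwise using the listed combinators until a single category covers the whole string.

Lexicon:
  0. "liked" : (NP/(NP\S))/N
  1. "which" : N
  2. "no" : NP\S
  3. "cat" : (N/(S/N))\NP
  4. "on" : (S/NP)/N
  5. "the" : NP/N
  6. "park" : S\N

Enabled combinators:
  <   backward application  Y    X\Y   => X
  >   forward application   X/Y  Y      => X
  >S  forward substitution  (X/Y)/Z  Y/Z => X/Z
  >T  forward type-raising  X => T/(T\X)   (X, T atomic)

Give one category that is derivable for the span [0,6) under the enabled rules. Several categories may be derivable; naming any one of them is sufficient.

[0,7] S   <
  [0,6] N   >
    [0,4] N/(S/N)   <
      [0,3] NP   >
        [0,2] NP/(NP\S)   >
          [0,1] "liked" : (NP/(NP\S))/N
          [1,2] "which" : N
        [2,3] "no" : NP\S
      [3,4] "cat" : (N/(S/N))\NP
    [4,6] S/N   >S
      [4,5] "on" : (S/NP)/N
      [5,6] "the" : NP/N
  [6,7] "park" : S\N

N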